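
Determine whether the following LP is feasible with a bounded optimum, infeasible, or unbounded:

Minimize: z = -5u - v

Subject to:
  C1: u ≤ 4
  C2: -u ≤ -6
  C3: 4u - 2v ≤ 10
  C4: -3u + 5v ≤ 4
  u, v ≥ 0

Infeasible (no feasible solution exists)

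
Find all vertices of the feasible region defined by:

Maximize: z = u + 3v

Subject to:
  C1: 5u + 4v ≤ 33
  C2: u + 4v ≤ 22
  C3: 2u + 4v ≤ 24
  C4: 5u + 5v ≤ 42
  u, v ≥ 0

(0, 0), (6.6, 0), (3, 4.5), (2, 5), (0, 5.5)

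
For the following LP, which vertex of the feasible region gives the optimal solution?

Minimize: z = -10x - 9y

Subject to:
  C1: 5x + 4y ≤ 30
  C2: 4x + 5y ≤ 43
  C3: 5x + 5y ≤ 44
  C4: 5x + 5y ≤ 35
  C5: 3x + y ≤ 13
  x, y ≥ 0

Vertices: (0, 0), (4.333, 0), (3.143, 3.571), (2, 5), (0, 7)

Evaluate the objective at each vertex of the feasible region:
  z(0, 0) = 0
  z(4.333, 0) = -43.33
  z(3.143, 3.571) = -63.57
  z(2, 5) = -65  ←
  z(0, 7) = -63
The minimum is at x = 2, y = 5.

(2, 5)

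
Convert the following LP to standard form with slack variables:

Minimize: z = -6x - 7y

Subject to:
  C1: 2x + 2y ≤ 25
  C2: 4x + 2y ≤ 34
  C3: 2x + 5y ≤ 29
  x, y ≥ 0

min z = -6x - 7y

s.t.
  2x + 2y + s1 = 25
  4x + 2y + s2 = 34
  2x + 5y + s3 = 29
  x, y, s1, s2, s3 ≥ 0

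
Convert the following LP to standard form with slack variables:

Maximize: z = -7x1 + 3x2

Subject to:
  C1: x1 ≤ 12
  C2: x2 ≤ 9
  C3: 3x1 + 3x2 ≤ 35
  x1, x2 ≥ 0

max z = -7x1 + 3x2

s.t.
  x1 + s1 = 12
  x2 + s2 = 9
  3x1 + 3x2 + s3 = 35
  x1, x2, s1, s2, s3 ≥ 0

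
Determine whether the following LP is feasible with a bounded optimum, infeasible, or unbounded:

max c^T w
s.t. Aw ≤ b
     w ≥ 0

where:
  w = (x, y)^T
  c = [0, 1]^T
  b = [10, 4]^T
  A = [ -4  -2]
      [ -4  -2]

Unbounded (objective can increase without bound)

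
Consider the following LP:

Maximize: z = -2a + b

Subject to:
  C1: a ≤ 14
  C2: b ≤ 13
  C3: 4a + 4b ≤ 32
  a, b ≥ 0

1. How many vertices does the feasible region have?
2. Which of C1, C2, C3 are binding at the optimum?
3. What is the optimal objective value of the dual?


1. 3
2. C3
3. 8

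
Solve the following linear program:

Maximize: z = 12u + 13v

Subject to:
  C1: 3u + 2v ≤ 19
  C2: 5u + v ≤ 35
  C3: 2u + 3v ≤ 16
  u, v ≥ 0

Evaluate the objective at each vertex of the feasible region:
  z(0, 0) = 0
  z(6.333, 0) = 76
  z(5, 2) = 86  ←
  z(0, 5.333) = 69.33
The maximum is at u = 5, v = 2.

u = 5, v = 2, z = 86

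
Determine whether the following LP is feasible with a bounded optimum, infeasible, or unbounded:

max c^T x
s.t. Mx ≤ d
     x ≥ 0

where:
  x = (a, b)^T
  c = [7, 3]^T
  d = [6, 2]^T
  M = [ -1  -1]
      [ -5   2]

Unbounded (objective can increase without bound)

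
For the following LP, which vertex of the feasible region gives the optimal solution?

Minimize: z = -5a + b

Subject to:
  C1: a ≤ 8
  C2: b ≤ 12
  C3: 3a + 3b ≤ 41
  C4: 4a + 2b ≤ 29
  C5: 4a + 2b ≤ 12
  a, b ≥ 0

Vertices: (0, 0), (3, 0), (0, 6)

Evaluate the objective at each vertex of the feasible region:
  z(0, 0) = 0
  z(3, 0) = -15  ←
  z(0, 6) = 6
The minimum is at a = 3, b = 0.

(3, 0)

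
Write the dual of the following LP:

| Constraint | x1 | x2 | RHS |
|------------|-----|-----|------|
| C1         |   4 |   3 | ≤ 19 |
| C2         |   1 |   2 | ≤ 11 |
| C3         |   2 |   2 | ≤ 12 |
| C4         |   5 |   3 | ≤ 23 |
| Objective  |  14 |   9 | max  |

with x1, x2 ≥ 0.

Primal max cᵀx s.t. Ax ≤ b, x ≥ 0  →  Dual min bᵀy s.t. Aᵀy ≥ c, y ≥ 0.

Minimize: z = 19y1 + 11y2 + 12y3 + 23y4

Subject to:
  4y1 + y2 + 2y3 + 5y4 ≥ 14
  3y1 + 2y2 + 2y3 + 3y4 ≥ 9
  y1, y2, y3, y4 ≥ 0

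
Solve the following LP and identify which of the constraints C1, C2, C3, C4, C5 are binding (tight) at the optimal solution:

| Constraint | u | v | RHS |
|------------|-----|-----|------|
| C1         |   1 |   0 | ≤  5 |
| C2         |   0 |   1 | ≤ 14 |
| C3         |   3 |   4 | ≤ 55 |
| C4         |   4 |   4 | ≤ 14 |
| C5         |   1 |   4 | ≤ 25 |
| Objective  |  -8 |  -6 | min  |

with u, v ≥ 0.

At u = 3.5, v = 0, compute slack b - a·x for each constraint:
  C1: 5 − 3.5 = 1.5  (slack)
  C2: 14 − 0 = 14  (slack)
  C3: 55 − 10.5 = 44.5  (slack)
  C4: 14 − 14 = 0  (binding)
  C5: 25 − 3.5 = 21.5  (slack)

Optimal: u = 3.5, v = 0
Binding: C4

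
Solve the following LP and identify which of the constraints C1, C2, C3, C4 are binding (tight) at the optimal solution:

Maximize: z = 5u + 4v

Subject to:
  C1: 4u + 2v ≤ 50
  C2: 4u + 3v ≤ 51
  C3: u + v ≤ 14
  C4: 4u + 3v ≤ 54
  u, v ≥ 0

At u = 9, v = 5, compute slack b - a·x for each constraint:
  C1: 50 − 46 = 4  (slack)
  C2: 51 − 51 = 0  (binding)
  C3: 14 − 14 = 0  (binding)
  C4: 54 − 51 = 3  (slack)

Optimal: u = 9, v = 5
Binding: C2, C3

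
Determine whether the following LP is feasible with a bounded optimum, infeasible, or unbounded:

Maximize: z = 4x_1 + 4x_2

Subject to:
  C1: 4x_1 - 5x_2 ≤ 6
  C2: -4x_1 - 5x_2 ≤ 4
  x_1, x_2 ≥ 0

Unbounded (objective can increase without bound)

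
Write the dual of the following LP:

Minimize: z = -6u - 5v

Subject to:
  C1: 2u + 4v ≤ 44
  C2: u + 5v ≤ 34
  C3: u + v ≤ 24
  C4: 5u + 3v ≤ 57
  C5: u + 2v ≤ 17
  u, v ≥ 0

Primal min cᵀx s.t. Ax ≤ b, x ≥ 0  →  Dual max −bᵀy s.t. Aᵀy ≥ −c, y ≥ 0.

Maximize: z = -44y1 - 34y2 - 24y3 - 57y4 - 17y5

Subject to:
  2y1 + y2 + y3 + 5y4 + y5 ≥ 6
  4y1 + 5y2 + y3 + 3y4 + 2y5 ≥ 5
  y1, y2, y3, y4, y5 ≥ 0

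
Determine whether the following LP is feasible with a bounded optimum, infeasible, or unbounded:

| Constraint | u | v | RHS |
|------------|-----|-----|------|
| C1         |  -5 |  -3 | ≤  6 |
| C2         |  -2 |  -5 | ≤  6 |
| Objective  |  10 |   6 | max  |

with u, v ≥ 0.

Unbounded (objective can increase without bound)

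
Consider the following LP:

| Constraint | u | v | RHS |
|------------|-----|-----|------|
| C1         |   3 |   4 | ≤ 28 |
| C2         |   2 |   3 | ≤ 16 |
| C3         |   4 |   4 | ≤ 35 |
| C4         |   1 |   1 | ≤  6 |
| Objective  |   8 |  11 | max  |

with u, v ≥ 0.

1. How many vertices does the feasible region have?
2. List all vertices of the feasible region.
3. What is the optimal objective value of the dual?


1. 4
2. (0, 0), (6, 0), (2, 4), (0, 5.333)
3. 60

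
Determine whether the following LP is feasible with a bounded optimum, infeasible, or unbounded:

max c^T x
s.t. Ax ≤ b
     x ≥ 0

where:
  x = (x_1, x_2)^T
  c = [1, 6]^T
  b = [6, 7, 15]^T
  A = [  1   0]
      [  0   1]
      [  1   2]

Feasible with a bounded optimal solution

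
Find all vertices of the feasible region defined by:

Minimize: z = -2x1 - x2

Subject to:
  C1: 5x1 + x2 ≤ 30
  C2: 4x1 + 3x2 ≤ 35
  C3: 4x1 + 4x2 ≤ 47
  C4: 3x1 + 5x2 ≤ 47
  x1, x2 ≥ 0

(0, 0), (6, 0), (5, 5), (3.091, 7.545), (0, 9.4)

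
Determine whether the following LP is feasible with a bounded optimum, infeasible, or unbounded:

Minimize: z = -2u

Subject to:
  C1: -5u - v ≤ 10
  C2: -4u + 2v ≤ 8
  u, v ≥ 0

Unbounded (objective can decrease without bound)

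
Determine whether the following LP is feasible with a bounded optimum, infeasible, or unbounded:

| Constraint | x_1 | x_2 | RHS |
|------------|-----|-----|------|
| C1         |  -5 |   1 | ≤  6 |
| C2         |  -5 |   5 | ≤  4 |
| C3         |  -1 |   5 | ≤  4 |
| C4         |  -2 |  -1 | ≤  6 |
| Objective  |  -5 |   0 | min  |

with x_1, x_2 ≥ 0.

Unbounded (objective can decrease without bound)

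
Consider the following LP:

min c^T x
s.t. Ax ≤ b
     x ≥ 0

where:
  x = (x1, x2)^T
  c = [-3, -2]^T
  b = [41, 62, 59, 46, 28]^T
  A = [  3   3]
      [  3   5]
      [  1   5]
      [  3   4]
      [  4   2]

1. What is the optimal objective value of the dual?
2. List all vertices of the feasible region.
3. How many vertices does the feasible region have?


1. -26
2. (0, 0), (7, 0), (2, 10), (0, 11.5)
3. 4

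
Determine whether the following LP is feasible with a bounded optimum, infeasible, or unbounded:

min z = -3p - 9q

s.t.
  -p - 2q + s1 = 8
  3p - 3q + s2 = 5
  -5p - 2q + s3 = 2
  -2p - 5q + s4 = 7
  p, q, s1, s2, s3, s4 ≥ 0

Unbounded (objective can decrease without bound)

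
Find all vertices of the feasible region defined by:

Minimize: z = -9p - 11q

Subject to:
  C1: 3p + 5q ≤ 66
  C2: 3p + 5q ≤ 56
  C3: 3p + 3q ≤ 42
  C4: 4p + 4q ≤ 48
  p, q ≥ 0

(0, 0), (12, 0), (2, 10), (0, 11.2)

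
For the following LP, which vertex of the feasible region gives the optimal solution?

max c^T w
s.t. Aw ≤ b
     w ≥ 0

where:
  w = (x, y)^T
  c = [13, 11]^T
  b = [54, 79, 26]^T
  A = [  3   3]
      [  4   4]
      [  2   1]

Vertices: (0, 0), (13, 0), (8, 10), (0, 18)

Evaluate the objective at each vertex of the feasible region:
  z(0, 0) = 0
  z(13, 0) = 169
  z(8, 10) = 214  ←
  z(0, 18) = 198
The maximum is at x = 8, y = 10.

(8, 10)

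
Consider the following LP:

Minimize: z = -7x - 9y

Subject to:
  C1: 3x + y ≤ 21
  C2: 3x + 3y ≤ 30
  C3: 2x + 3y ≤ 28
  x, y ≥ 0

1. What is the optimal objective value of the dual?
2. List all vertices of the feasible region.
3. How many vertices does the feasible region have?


1. -86
2. (0, 0), (7, 0), (5.5, 4.5), (2, 8), (0, 9.333)
3. 5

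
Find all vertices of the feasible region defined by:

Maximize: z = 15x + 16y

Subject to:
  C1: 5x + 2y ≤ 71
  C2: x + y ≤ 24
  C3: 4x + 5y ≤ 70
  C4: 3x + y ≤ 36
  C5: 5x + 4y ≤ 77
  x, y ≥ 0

(0, 0), (12, 0), (10, 6), (0, 14)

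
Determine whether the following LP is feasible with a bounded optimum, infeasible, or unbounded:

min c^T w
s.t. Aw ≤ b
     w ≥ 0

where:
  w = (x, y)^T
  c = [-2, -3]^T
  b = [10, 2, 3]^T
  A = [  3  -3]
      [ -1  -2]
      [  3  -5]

Unbounded (objective can decrease without bound)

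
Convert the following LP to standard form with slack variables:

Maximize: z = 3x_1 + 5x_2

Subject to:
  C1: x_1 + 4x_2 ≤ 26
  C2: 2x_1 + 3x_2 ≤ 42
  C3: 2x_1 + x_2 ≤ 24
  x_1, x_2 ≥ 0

max z = 3x_1 + 5x_2

s.t.
  x_1 + 4x_2 + s1 = 26
  2x_1 + 3x_2 + s2 = 42
  2x_1 + x_2 + s3 = 24
  x_1, x_2, s1, s2, s3 ≥ 0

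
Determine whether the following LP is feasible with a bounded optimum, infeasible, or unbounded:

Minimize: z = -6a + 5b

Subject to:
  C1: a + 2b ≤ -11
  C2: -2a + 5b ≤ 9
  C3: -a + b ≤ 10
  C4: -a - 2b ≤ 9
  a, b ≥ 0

Infeasible (no feasible solution exists)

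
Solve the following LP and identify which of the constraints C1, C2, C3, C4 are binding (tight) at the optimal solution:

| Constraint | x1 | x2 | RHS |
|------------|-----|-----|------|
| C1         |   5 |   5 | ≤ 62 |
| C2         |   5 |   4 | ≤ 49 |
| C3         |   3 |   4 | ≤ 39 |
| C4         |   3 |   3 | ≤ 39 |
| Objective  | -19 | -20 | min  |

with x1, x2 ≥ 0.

At x1 = 5, x2 = 6, compute slack b - a·x for each constraint:
  C1: 62 − 55 = 7  (slack)
  C2: 49 − 49 = 0  (binding)
  C3: 39 − 39 = 0  (binding)
  C4: 39 − 33 = 6  (slack)

Optimal: x1 = 5, x2 = 6
Binding: C2, C3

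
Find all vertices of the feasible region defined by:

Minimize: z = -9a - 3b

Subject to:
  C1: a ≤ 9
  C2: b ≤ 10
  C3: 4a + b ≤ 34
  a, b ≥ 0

(0, 0), (8.5, 0), (6, 10), (0, 10)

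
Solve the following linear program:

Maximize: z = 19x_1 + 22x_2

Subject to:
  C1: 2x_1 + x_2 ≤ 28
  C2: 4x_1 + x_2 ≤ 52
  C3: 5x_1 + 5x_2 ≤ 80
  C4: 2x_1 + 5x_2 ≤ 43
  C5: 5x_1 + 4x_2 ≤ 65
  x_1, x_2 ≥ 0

Evaluate the objective at each vertex of the feasible region:
  z(0, 0) = 0
  z(13, 0) = 247
  z(9, 5) = 281  ←
  z(0, 8.6) = 189.2
The maximum is at x_1 = 9, x_2 = 5.

x_1 = 9, x_2 = 5, z = 281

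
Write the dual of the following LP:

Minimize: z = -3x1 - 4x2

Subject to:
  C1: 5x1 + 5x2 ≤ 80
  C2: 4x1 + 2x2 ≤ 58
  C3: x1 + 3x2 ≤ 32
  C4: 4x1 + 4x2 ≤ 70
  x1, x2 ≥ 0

Primal min cᵀx s.t. Ax ≤ b, x ≥ 0  →  Dual max −bᵀy s.t. Aᵀy ≥ −c, y ≥ 0.

Maximize: z = -80y1 - 58y2 - 32y3 - 70y4

Subject to:
  5y1 + 4y2 + y3 + 4y4 ≥ 3
  5y1 + 2y2 + 3y3 + 4y4 ≥ 4
  y1, y2, y3, y4 ≥ 0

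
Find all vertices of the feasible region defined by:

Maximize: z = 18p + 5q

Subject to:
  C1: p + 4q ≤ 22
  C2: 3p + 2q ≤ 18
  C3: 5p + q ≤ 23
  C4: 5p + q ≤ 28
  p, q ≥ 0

(0, 0), (4.6, 0), (4, 3), (2.8, 4.8), (0, 5.5)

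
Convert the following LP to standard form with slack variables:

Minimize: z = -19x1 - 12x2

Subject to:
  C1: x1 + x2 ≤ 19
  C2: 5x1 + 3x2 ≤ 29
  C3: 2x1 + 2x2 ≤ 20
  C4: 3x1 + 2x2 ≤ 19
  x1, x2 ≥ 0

min z = -19x1 - 12x2

s.t.
  x1 + x2 + s1 = 19
  5x1 + 3x2 + s2 = 29
  2x1 + 2x2 + s3 = 20
  3x1 + 2x2 + s4 = 19
  x1, x2, s1, s2, s3, s4 ≥ 0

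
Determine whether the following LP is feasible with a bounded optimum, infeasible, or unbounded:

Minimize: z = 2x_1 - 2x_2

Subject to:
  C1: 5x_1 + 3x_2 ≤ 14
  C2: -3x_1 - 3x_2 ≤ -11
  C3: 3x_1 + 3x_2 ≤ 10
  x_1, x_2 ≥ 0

Infeasible (no feasible solution exists)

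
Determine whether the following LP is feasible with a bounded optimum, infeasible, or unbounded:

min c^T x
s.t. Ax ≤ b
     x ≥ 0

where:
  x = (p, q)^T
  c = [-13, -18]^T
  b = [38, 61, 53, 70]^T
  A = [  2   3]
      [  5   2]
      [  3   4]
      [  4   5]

Feasible with a bounded optimal solution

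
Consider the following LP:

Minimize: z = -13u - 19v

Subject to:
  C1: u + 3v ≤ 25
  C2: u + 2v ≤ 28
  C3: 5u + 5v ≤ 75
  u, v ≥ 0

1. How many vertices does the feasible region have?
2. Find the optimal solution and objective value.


1. 4
2. u = 10, v = 5, z = -225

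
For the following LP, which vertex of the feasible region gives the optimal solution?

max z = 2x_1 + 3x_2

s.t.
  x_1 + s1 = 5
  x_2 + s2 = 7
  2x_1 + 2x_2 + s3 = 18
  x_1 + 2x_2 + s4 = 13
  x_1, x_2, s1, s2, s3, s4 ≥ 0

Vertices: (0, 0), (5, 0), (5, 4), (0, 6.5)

Evaluate the objective at each vertex of the feasible region:
  z(0, 0) = 0
  z(5, 0) = 10
  z(5, 4) = 22  ←
  z(0, 6.5) = 19.5
The maximum is at x_1 = 5, x_2 = 4.

(5, 4)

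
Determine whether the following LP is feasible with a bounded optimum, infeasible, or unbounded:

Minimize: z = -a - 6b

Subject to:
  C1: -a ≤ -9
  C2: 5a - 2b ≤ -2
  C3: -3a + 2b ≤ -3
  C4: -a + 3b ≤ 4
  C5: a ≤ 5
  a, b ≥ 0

Infeasible (no feasible solution exists)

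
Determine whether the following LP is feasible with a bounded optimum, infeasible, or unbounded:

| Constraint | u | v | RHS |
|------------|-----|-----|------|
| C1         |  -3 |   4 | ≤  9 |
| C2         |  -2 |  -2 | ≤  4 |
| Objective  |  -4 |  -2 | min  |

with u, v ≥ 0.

Unbounded (objective can decrease without bound)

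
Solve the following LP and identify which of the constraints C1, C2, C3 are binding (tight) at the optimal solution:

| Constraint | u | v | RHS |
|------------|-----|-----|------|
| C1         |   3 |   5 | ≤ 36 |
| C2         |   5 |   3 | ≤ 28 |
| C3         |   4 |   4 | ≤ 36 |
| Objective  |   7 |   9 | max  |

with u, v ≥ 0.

At u = 2, v = 6, compute slack b - a·x for each constraint:
  C1: 36 − 36 = 0  (binding)
  C2: 28 − 28 = 0  (binding)
  C3: 36 − 32 = 4  (slack)

Optimal: u = 2, v = 6
Binding: C1, C2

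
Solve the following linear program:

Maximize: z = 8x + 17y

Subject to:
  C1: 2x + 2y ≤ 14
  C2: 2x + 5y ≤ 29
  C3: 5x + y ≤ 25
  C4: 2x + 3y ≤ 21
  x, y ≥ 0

Evaluate the objective at each vertex of the feasible region:
  z(0, 0) = 0
  z(5, 0) = 40
  z(4.5, 2.5) = 78.5
  z(2, 5) = 101  ←
  z(0, 5.8) = 98.6
The maximum is at x = 2, y = 5.

x = 2, y = 5, z = 101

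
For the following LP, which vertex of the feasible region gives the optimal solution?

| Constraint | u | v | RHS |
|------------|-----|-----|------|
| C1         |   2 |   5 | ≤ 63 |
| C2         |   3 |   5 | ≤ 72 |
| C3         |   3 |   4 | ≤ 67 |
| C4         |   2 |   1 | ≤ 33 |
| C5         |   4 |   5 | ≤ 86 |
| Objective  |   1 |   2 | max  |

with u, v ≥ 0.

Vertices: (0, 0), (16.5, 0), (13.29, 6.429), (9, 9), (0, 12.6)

Evaluate the objective at each vertex of the feasible region:
  z(0, 0) = 0
  z(16.5, 0) = 16.5
  z(13.29, 6.429) = 26.14
  z(9, 9) = 27  ←
  z(0, 12.6) = 25.2
The maximum is at u = 9, v = 9.

(9, 9)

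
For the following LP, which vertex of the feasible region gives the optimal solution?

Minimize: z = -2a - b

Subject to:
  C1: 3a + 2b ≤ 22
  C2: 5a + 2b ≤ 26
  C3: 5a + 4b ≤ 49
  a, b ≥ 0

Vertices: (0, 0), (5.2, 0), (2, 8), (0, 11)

Evaluate the objective at each vertex of the feasible region:
  z(0, 0) = 0
  z(5.2, 0) = -10.4
  z(2, 8) = -12  ←
  z(0, 11) = -11
The minimum is at a = 2, b = 8.

(2, 8)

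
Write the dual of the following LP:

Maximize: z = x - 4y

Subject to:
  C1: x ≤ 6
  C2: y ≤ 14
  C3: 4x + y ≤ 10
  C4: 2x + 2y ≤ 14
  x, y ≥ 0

Primal max cᵀx s.t. Ax ≤ b, x ≥ 0  →  Dual min bᵀy s.t. Aᵀy ≥ c, y ≥ 0.

Minimize: z = 6y1 + 14y2 + 10y3 + 14y4

Subject to:
  y1 + 4y3 + 2y4 ≥ 1
  y2 + y3 + 2y4 ≥ -4
  y1, y2, y3, y4 ≥ 0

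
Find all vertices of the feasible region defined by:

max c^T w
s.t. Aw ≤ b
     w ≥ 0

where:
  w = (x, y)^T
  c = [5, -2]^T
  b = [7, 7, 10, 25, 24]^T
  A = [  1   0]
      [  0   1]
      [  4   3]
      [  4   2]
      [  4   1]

(0, 0), (2.5, 0), (0, 3.333)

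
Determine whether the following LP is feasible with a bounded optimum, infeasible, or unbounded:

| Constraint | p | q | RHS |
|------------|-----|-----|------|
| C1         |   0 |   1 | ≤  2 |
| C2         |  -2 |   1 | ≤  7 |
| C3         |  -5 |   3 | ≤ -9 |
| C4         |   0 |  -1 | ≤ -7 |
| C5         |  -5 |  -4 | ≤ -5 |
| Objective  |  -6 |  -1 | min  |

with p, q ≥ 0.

Infeasible (no feasible solution exists)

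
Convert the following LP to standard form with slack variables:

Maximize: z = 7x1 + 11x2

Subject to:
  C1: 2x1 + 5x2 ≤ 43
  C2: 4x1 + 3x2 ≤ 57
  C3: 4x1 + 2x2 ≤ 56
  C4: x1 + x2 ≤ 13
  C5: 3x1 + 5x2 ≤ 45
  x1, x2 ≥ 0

max z = 7x1 + 11x2

s.t.
  2x1 + 5x2 + s1 = 43
  4x1 + 3x2 + s2 = 57
  4x1 + 2x2 + s3 = 56
  x1 + x2 + s4 = 13
  3x1 + 5x2 + s5 = 45
  x1, x2, s1, s2, s3, s4, s5 ≥ 0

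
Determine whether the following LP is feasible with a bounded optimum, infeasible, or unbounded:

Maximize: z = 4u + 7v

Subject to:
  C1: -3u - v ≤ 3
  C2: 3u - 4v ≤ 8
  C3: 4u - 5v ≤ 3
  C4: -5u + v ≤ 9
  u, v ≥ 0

Unbounded (objective can increase without bound)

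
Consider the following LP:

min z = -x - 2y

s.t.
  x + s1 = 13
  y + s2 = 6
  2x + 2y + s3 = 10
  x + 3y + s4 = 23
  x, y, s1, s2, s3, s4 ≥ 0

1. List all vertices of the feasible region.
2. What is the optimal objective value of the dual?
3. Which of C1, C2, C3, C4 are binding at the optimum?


1. (0, 0), (5, 0), (0, 5)
2. -10
3. C3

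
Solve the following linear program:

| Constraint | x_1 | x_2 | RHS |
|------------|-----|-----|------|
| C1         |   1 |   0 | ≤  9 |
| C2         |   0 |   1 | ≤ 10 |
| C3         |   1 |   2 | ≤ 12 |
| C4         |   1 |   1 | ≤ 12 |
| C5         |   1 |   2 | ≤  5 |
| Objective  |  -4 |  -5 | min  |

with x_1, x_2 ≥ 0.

Evaluate the objective at each vertex of the feasible region:
  z(0, 0) = 0
  z(5, 0) = -20  ←
  z(0, 2.5) = -12.5
The minimum is at x_1 = 5, x_2 = 0.

x_1 = 5, x_2 = 0, z = -20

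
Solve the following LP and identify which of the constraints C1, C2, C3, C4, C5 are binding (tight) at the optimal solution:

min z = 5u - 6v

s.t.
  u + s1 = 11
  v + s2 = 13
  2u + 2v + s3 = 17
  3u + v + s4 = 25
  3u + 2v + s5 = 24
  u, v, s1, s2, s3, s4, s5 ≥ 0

At u = 0, v = 8.5, compute slack b - a·x for each constraint:
  C1: 11 − 0 = 11  (slack)
  C2: 13 − 8.5 = 4.5  (slack)
  C3: 17 − 17 = 0  (binding)
  C4: 25 − 8.5 = 16.5  (slack)
  C5: 24 − 17 = 7  (slack)

Optimal: u = 0, v = 8.5
Binding: C3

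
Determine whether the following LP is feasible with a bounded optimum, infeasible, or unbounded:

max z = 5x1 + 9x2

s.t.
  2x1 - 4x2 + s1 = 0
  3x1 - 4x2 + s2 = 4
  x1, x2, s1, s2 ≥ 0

Unbounded (objective can increase without bound)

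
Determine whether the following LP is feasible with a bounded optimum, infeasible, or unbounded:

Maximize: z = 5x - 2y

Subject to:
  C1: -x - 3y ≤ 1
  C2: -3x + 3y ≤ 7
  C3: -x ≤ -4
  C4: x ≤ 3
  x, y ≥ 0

Infeasible (no feasible solution exists)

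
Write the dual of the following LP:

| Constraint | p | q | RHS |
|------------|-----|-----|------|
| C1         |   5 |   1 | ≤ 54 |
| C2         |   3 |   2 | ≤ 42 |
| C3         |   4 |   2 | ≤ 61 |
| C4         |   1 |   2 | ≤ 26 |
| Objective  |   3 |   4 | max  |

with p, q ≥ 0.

Primal max cᵀx s.t. Ax ≤ b, x ≥ 0  →  Dual min bᵀy s.t. Aᵀy ≥ c, y ≥ 0.

Minimize: z = 54y1 + 42y2 + 61y3 + 26y4

Subject to:
  5y1 + 3y2 + 4y3 + y4 ≥ 3
  y1 + 2y2 + 2y3 + 2y4 ≥ 4
  y1, y2, y3, y4 ≥ 0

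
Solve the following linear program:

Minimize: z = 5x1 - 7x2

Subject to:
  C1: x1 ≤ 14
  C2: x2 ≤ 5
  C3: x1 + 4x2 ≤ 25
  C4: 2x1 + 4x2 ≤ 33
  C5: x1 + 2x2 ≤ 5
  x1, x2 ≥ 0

Evaluate the objective at each vertex of the feasible region:
  z(0, 0) = 0
  z(5, 0) = 25
  z(0, 2.5) = -17.5  ←
The minimum is at x1 = 0, x2 = 2.5.

x1 = 0, x2 = 2.5, z = -17.5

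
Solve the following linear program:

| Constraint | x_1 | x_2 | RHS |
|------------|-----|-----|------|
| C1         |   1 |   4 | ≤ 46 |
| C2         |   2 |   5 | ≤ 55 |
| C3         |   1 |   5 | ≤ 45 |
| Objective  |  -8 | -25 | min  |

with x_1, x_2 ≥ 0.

Evaluate the objective at each vertex of the feasible region:
  z(0, 0) = 0
  z(27.5, 0) = -220
  z(10, 7) = -255  ←
  z(0, 9) = -225
The minimum is at x_1 = 10, x_2 = 7.

x_1 = 10, x_2 = 7, z = -255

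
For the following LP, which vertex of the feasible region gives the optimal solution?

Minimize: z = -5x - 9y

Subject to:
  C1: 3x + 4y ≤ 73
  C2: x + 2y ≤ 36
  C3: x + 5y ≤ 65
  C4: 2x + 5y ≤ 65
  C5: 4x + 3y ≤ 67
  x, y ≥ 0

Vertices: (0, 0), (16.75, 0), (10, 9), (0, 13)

Evaluate the objective at each vertex of the feasible region:
  z(0, 0) = 0
  z(16.75, 0) = -83.75
  z(10, 9) = -131  ←
  z(0, 13) = -117
The minimum is at x = 10, y = 9.

(10, 9)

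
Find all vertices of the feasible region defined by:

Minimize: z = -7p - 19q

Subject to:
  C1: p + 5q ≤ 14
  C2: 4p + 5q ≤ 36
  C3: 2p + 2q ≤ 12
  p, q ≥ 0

(0, 0), (6, 0), (4, 2), (0, 2.8)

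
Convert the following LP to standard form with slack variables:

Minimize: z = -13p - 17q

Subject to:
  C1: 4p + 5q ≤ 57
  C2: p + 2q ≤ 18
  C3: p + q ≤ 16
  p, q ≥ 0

min z = -13p - 17q

s.t.
  4p + 5q + s1 = 57
  p + 2q + s2 = 18
  p + q + s3 = 16
  p, q, s1, s2, s3 ≥ 0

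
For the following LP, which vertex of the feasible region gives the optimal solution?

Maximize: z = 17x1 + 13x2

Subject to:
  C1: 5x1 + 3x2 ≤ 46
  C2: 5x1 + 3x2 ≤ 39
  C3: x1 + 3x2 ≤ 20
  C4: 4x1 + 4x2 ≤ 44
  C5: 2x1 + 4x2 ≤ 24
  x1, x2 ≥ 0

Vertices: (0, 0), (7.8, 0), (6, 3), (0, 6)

Evaluate the objective at each vertex of the feasible region:
  z(0, 0) = 0
  z(7.8, 0) = 132.6
  z(6, 3) = 141  ←
  z(0, 6) = 78
The maximum is at x1 = 6, x2 = 3.

(6, 3)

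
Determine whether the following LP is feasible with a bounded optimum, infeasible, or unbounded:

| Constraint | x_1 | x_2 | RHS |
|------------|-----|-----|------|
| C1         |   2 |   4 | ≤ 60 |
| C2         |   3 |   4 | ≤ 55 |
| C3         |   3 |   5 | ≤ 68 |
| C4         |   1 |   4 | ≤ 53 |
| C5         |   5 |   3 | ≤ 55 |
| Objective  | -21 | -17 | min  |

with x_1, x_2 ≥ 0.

Feasible with a bounded optimal solution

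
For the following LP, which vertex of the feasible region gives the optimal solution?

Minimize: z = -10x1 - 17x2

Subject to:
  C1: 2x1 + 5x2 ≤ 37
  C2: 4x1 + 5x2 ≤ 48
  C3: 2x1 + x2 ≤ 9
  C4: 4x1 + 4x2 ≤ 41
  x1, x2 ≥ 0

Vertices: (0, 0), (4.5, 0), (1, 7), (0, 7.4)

Evaluate the objective at each vertex of the feasible region:
  z(0, 0) = 0
  z(4.5, 0) = -45
  z(1, 7) = -129  ←
  z(0, 7.4) = -125.8
The minimum is at x1 = 1, x2 = 7.

(1, 7)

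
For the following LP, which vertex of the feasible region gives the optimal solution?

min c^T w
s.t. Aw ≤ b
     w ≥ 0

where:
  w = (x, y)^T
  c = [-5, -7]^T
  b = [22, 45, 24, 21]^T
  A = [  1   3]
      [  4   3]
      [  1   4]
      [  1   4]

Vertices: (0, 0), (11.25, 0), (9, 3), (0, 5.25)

Evaluate the objective at each vertex of the feasible region:
  z(0, 0) = 0
  z(11.25, 0) = -56.25
  z(9, 3) = -66  ←
  z(0, 5.25) = -36.75
The minimum is at x = 9, y = 3.

(9, 3)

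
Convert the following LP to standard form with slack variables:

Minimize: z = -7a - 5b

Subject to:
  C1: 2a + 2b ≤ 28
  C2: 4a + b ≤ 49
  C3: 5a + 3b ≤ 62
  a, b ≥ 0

min z = -7a - 5b

s.t.
  2a + 2b + s1 = 28
  4a + b + s2 = 49
  5a + 3b + s3 = 62
  a, b, s1, s2, s3 ≥ 0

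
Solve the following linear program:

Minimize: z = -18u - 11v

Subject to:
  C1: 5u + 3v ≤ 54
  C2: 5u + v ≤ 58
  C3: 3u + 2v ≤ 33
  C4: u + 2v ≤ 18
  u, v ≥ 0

Evaluate the objective at each vertex of the feasible region:
  z(0, 0) = 0
  z(10.8, 0) = -194.4
  z(9, 3) = -195  ←
  z(7.5, 5.25) = -192.8
  z(0, 9) = -99
The minimum is at u = 9, v = 3.

u = 9, v = 3, z = -195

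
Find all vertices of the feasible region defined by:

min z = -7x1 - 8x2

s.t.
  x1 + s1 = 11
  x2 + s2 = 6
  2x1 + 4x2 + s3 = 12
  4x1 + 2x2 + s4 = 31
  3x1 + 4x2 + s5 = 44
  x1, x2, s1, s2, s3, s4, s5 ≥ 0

(0, 0), (6, 0), (0, 3)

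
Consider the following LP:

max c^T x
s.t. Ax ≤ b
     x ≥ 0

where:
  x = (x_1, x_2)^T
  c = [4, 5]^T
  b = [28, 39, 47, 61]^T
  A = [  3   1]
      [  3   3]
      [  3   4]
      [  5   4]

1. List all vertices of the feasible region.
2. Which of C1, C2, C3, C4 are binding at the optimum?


1. (0, 0), (9.333, 0), (7.5, 5.5), (5, 8), (0, 11.75)
2. C2, C3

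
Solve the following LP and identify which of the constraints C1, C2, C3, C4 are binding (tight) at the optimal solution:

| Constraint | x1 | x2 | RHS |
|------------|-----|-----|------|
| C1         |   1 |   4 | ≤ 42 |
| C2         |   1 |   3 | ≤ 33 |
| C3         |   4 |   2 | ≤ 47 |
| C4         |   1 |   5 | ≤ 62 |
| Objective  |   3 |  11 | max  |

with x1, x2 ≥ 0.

At x1 = 6, x2 = 9, compute slack b - a·x for each constraint:
  C1: 42 − 42 = 0  (binding)
  C2: 33 − 33 = 0  (binding)
  C3: 47 − 42 = 5  (slack)
  C4: 62 − 51 = 11  (slack)

Optimal: x1 = 6, x2 = 9
Binding: C1, C2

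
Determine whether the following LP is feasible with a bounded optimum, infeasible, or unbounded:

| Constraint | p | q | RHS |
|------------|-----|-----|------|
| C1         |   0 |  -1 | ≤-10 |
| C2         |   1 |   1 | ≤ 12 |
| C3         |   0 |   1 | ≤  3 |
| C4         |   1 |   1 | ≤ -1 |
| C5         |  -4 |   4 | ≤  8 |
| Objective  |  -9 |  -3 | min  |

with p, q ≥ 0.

Infeasible (no feasible solution exists)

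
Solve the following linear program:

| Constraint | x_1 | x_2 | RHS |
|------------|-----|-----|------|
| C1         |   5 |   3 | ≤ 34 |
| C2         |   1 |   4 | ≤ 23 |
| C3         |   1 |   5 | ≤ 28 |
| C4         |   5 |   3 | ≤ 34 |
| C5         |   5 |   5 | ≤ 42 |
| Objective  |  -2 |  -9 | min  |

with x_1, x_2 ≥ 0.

Evaluate the objective at each vertex of the feasible region:
  z(0, 0) = 0
  z(6.8, 0) = -13.6
  z(4.4, 4) = -44.8
  z(3.533, 4.867) = -50.87
  z(3, 5) = -51  ←
  z(0, 5.6) = -50.4
The minimum is at x_1 = 3, x_2 = 5.

x_1 = 3, x_2 = 5, z = -51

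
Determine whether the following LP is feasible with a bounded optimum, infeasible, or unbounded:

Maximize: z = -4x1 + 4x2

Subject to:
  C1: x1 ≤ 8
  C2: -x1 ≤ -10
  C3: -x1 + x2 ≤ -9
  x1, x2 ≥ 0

Infeasible (no feasible solution exists)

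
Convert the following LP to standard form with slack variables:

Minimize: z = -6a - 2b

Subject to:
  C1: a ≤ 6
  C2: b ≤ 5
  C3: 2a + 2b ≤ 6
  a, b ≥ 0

min z = -6a - 2b

s.t.
  a + s1 = 6
  b + s2 = 5
  2a + 2b + s3 = 6
  a, b, s1, s2, s3 ≥ 0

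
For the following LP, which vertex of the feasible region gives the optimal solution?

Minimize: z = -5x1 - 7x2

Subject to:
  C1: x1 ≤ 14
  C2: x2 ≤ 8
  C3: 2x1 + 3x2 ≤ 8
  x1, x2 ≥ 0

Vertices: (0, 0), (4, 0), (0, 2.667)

Evaluate the objective at each vertex of the feasible region:
  z(0, 0) = 0
  z(4, 0) = -20  ←
  z(0, 2.667) = -18.67
The minimum is at x1 = 4, x2 = 0.

(4, 0)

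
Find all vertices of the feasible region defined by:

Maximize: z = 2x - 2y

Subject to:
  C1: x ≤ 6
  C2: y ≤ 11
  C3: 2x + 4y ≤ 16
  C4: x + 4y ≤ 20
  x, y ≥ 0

(0, 0), (6, 0), (6, 1), (0, 4)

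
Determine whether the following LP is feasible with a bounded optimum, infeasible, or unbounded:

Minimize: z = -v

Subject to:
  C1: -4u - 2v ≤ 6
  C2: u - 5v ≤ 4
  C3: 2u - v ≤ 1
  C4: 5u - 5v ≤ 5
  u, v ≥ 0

Unbounded (objective can decrease without bound)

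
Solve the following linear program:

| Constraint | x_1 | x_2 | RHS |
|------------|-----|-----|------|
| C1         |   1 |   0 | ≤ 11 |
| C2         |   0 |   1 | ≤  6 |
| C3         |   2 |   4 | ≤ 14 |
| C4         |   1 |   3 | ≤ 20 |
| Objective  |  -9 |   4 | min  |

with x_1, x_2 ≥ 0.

Evaluate the objective at each vertex of the feasible region:
  z(0, 0) = 0
  z(7, 0) = -63  ←
  z(0, 3.5) = 14
The minimum is at x_1 = 7, x_2 = 0.

x_1 = 7, x_2 = 0, z = -63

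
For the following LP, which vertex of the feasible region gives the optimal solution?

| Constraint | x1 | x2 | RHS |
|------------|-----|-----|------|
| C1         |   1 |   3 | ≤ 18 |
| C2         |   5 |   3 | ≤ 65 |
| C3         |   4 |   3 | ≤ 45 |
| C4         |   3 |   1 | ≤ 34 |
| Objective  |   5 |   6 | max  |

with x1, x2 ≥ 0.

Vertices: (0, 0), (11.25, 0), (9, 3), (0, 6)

Evaluate the objective at each vertex of the feasible region:
  z(0, 0) = 0
  z(11.25, 0) = 56.25
  z(9, 3) = 63  ←
  z(0, 6) = 36
The maximum is at x1 = 9, x2 = 3.

(9, 3)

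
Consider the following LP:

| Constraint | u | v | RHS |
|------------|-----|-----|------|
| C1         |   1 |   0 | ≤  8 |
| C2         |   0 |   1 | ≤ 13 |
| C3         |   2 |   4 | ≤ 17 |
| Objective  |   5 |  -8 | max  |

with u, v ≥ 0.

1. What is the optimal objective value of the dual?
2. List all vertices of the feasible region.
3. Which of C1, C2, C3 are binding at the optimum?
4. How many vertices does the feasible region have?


1. 40
2. (0, 0), (8, 0), (8, 0.25), (0, 4.25)
3. C1
4. 4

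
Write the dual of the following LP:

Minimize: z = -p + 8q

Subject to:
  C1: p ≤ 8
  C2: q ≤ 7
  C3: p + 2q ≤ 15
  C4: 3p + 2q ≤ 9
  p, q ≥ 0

Primal min cᵀx s.t. Ax ≤ b, x ≥ 0  →  Dual max −bᵀy s.t. Aᵀy ≥ −c, y ≥ 0.

Maximize: z = -8y1 - 7y2 - 15y3 - 9y4

Subject to:
  y1 + y3 + 3y4 ≥ 1
  y2 + 2y3 + 2y4 ≥ -8
  y1, y2, y3, y4 ≥ 0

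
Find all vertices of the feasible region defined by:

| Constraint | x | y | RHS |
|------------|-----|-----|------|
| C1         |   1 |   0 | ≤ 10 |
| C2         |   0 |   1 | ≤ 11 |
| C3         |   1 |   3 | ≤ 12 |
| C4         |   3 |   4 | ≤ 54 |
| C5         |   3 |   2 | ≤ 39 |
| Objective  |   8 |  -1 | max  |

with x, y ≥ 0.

(0, 0), (10, 0), (10, 0.6667), (0, 4)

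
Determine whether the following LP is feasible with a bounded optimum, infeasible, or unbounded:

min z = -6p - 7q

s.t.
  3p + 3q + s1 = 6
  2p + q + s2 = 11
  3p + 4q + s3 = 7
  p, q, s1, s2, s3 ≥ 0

Feasible with a bounded optimal solution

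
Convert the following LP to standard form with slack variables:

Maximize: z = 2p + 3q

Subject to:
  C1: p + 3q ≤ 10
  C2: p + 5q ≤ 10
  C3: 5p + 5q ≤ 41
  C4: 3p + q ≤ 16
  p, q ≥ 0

max z = 2p + 3q

s.t.
  p + 3q + s1 = 10
  p + 5q + s2 = 10
  5p + 5q + s3 = 41
  3p + q + s4 = 16
  p, q, s1, s2, s3, s4 ≥ 0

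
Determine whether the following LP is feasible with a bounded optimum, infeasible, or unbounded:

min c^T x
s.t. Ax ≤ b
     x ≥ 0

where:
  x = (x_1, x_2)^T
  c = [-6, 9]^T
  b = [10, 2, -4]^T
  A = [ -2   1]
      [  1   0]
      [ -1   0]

Infeasible (no feasible solution exists)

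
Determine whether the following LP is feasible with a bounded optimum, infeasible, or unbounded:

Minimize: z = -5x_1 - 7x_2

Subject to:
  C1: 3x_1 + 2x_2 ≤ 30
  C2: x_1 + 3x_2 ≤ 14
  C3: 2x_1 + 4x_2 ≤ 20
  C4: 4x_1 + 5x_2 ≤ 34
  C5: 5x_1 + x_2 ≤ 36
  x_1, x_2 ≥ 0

Feasible with a bounded optimal solution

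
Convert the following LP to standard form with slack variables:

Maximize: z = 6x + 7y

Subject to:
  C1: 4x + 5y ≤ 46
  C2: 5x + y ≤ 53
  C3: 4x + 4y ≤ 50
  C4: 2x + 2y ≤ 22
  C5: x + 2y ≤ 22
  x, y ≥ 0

max z = 6x + 7y

s.t.
  4x + 5y + s1 = 46
  5x + y + s2 = 53
  4x + 4y + s3 = 50
  2x + 2y + s4 = 22
  x + 2y + s5 = 22
  x, y, s1, s2, s3, s4, s5 ≥ 0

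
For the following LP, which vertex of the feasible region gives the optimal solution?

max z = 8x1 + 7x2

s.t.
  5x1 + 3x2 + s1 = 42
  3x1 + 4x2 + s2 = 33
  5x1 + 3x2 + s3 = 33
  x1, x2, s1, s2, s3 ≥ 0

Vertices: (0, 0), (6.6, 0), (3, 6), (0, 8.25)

Evaluate the objective at each vertex of the feasible region:
  z(0, 0) = 0
  z(6.6, 0) = 52.8
  z(3, 6) = 66  ←
  z(0, 8.25) = 57.75
The maximum is at x1 = 3, x2 = 6.

(3, 6)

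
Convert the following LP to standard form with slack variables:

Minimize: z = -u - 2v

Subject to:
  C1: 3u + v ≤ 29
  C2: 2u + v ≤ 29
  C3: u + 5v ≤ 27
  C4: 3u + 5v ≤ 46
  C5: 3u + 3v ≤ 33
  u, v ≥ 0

min z = -u - 2v

s.t.
  3u + v + s1 = 29
  2u + v + s2 = 29
  u + 5v + s3 = 27
  3u + 5v + s4 = 46
  3u + 3v + s5 = 33
  u, v, s1, s2, s3, s4, s5 ≥ 0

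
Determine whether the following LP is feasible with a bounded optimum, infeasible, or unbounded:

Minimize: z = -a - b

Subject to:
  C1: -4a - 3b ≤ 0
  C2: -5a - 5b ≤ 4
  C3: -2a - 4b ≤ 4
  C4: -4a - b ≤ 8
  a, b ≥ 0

Unbounded (objective can decrease without bound)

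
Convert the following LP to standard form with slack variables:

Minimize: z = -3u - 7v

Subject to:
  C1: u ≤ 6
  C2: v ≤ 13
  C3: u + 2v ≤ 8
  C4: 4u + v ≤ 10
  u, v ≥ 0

min z = -3u - 7v

s.t.
  u + s1 = 6
  v + s2 = 13
  u + 2v + s3 = 8
  4u + v + s4 = 10
  u, v, s1, s2, s3, s4 ≥ 0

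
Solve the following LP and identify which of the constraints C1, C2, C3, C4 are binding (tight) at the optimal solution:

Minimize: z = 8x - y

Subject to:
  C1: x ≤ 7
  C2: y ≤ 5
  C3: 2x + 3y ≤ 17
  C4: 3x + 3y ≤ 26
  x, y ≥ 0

At x = 0, y = 5, compute slack b - a·x for each constraint:
  C1: 7 − 0 = 7  (slack)
  C2: 5 − 5 = 0  (binding)
  C3: 17 − 15 = 2  (slack)
  C4: 26 − 15 = 11  (slack)

Optimal: x = 0, y = 5
Binding: C2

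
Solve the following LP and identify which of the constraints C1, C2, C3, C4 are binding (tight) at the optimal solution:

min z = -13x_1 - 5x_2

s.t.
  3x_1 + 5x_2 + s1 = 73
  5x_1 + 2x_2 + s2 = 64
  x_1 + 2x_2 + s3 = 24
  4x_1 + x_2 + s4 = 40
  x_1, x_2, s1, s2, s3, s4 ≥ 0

At x_1 = 8, x_2 = 8, compute slack b - a·x for each constraint:
  C1: 73 − 64 = 9  (slack)
  C2: 64 − 56 = 8  (slack)
  C3: 24 − 24 = 0  (binding)
  C4: 40 − 40 = 0  (binding)

Optimal: x_1 = 8, x_2 = 8
Binding: C3, C4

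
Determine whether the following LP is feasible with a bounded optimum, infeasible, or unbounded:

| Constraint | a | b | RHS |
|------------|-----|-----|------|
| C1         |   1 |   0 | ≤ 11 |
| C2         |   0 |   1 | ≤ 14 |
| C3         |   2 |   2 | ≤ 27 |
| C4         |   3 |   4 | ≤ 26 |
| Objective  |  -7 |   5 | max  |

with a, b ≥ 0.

Feasible with a bounded optimal solution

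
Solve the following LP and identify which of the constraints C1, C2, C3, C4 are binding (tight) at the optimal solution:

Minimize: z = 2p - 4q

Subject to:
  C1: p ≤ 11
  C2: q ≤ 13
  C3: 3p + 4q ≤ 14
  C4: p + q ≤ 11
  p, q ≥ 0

At p = 0, q = 3.5, compute slack b - a·x for each constraint:
  C1: 11 − 0 = 11  (slack)
  C2: 13 − 3.5 = 9.5  (slack)
  C3: 14 − 14 = 0  (binding)
  C4: 11 − 3.5 = 7.5  (slack)

Optimal: p = 0, q = 3.5
Binding: C3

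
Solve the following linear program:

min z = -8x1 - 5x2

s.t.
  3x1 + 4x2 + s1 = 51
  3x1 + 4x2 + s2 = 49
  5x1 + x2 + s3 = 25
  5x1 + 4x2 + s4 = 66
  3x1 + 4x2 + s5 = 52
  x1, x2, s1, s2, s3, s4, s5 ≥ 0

Evaluate the objective at each vertex of the feasible region:
  z(0, 0) = 0
  z(5, 0) = -40
  z(3, 10) = -74  ←
  z(0, 12.25) = -61.25
The minimum is at x1 = 3, x2 = 10.

x1 = 3, x2 = 10, z = -74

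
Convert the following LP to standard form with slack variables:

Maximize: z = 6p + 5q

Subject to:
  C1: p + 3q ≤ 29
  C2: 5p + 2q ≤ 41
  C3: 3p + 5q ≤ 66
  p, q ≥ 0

max z = 6p + 5q

s.t.
  p + 3q + s1 = 29
  5p + 2q + s2 = 41
  3p + 5q + s3 = 66
  p, q, s1, s2, s3 ≥ 0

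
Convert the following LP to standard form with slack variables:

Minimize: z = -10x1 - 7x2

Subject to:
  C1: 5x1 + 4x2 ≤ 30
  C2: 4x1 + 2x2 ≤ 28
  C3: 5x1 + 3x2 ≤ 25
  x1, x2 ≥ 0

min z = -10x1 - 7x2

s.t.
  5x1 + 4x2 + s1 = 30
  4x1 + 2x2 + s2 = 28
  5x1 + 3x2 + s3 = 25
  x1, x2, s1, s2, s3 ≥ 0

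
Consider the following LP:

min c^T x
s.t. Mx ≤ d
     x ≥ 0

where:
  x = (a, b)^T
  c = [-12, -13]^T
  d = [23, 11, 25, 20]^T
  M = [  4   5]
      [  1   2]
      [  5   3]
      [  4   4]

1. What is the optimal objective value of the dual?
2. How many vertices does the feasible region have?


1. -63
2. 4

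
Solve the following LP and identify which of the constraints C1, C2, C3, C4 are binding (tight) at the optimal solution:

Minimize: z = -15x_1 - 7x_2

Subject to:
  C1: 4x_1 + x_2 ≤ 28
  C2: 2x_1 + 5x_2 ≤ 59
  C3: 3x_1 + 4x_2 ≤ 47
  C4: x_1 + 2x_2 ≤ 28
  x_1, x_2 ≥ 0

At x_1 = 5, x_2 = 8, compute slack b - a·x for each constraint:
  C1: 28 − 28 = 0  (binding)
  C2: 59 − 50 = 9  (slack)
  C3: 47 − 47 = 0  (binding)
  C4: 28 − 21 = 7  (slack)

Optimal: x_1 = 5, x_2 = 8
Binding: C1, C3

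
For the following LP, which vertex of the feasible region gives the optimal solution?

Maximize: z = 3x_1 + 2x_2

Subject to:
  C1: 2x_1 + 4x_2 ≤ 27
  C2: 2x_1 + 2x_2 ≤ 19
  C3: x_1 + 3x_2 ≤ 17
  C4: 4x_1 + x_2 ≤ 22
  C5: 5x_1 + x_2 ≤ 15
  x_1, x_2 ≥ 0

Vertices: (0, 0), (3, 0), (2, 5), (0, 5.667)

Evaluate the objective at each vertex of the feasible region:
  z(0, 0) = 0
  z(3, 0) = 9
  z(2, 5) = 16  ←
  z(0, 5.667) = 11.33
The maximum is at x_1 = 2, x_2 = 5.

(2, 5)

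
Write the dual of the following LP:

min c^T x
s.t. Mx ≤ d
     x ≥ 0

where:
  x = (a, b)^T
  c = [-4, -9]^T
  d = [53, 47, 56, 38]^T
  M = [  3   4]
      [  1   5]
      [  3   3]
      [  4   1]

Primal min cᵀx s.t. Ax ≤ b, x ≥ 0  →  Dual max −bᵀy s.t. Aᵀy ≥ −c, y ≥ 0.

Maximize: z = -53y1 - 47y2 - 56y3 - 38y4

Subject to:
  3y1 + y2 + 3y3 + 4y4 ≥ 4
  4y1 + 5y2 + 3y3 + y4 ≥ 9
  y1, y2, y3, y4 ≥ 0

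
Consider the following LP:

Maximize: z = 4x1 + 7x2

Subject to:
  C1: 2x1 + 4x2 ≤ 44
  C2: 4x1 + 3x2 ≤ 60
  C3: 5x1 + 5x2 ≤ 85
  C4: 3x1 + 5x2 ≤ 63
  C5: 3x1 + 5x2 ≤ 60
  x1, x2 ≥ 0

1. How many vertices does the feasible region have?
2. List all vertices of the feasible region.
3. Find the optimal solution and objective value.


1. 5
2. (0, 0), (15, 0), (10.91, 5.455), (10, 6), (0, 11)
3. x1 = 10, x2 = 6, z = 82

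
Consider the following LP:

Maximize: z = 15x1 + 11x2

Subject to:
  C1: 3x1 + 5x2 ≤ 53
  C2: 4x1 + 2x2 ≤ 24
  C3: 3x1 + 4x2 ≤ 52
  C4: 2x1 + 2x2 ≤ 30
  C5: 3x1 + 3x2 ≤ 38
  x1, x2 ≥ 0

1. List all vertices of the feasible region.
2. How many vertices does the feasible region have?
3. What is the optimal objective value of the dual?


1. (0, 0), (6, 0), (1, 10), (0, 10.6)
2. 4
3. 125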